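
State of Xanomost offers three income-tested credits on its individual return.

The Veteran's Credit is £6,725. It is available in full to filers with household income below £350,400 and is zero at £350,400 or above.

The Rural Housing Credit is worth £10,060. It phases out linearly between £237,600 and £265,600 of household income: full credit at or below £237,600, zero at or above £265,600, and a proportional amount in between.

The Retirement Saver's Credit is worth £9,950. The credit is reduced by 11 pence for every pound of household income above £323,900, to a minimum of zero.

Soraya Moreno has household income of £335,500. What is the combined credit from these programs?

£15,399

Veteran's Credit: £335,500 is below the £350,400 cutoff, so the full £6,725 applies.
Rural Housing Credit: £335,500 is at or above £265,600, so the credit is £0.
Retirement Saver's Credit: 11% of the £11,600 excess over £323,900 is £1,276; credit = £9,950 − £1,276 = £8,674.
Total: £6,725 + £0 + £8,674 = £15,399.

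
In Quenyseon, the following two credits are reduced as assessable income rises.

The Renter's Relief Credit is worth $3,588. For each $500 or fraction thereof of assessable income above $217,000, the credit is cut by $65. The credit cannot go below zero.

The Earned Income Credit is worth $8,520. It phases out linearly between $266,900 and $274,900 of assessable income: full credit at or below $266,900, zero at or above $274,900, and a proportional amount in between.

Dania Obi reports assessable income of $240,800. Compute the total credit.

Renter's Relief Credit: income exceeds $217,000 by $23,800, which is 48 full-or-partial $500 increments; reduction = 48 × $65 = $3,120, leaving $468.
Earned Income Credit: $240,800 is at or below the $266,900 threshold, so the full $8,520 applies.
Total: $468 + $8,520 = $8,988.

$8,988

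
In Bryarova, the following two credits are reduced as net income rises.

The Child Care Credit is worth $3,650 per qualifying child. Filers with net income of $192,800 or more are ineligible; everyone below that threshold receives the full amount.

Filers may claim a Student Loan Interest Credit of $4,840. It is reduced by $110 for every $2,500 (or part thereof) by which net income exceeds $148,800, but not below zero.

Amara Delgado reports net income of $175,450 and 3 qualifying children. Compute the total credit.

$14,580

Child Care Credit: base = 3 × $3,650 = $10,950. $175,450 is below the $192,800 cutoff, so the full $10,950 applies.
Student Loan Interest Credit: income exceeds $148,800 by $26,650, which is 11 full-or-partial $2,500 increments; reduction = 11 × $110 = $1,210, leaving $3,630.
Total: $10,950 + $3,630 = $14,580.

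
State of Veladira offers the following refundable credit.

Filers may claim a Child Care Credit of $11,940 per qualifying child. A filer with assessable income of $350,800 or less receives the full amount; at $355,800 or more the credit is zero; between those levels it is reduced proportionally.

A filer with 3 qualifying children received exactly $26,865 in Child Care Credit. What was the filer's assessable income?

$352,050

Full credit = 3 × $11,940 = $35,820.
$26,865 is 26,865/35,820 of the full $35,820, so 8,955/35,820 of the $5,000 range has been used: income = $350,800 + $5,000 × 8,955/35,820 = $352,050.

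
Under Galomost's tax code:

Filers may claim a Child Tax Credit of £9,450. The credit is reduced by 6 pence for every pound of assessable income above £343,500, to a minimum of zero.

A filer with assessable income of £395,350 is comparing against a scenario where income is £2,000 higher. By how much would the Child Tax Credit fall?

At £395,350 — 6% of the £51,850 excess over £343,500 is £3,111; credit = £9,450 − £3,111 = £6,339.
At £397,350 — 6% of the £53,850 excess over £343,500 is £3,231; credit = £9,450 − £3,231 = £6,219.
Lost: £6,339 − £6,219 = £120.

£120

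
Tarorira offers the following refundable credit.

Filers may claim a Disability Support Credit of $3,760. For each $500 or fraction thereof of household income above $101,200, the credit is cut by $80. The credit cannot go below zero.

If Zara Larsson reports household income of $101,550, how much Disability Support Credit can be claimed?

Disability Support Credit: income exceeds $101,200 by $350, which is 1 full-or-partial $500 increment; reduction = 1 × $80 = $80, leaving $3,680.

$3,680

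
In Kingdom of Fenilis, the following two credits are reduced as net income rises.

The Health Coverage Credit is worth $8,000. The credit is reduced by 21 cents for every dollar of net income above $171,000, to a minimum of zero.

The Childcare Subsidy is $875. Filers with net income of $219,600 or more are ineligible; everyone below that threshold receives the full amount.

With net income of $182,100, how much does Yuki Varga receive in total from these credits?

Health Coverage Credit: 21% of the $11,100 excess over $171,000 is $2,331; credit = $8,000 − $2,331 = $5,669.
Childcare Subsidy: $182,100 is below the $219,600 cutoff, so the full $875 applies.
Total: $5,669 + $875 = $6,544.

$6,544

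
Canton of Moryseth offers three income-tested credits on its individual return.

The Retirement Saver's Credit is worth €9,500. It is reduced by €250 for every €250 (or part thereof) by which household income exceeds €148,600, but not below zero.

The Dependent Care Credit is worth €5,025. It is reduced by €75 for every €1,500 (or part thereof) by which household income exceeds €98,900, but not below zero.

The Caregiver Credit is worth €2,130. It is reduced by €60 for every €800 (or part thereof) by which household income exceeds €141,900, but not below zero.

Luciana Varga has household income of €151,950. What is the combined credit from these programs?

€9,675

Retirement Saver's Credit: income exceeds €148,600 by €3,350, which is 14 full-or-partial €250 increments; reduction = 14 × €250 = €3,500, leaving €6,000.
Dependent Care Credit: income exceeds €98,900 by €53,050, which is 36 full-or-partial €1,500 increments; reduction = 36 × €75 = €2,700, leaving €2,325.
Caregiver Credit: income exceeds €141,900 by €10,050, which is 13 full-or-partial €800 increments; reduction = 13 × €60 = €780, leaving €1,350.
Total: €6,000 + €2,325 + €1,350 = €9,675.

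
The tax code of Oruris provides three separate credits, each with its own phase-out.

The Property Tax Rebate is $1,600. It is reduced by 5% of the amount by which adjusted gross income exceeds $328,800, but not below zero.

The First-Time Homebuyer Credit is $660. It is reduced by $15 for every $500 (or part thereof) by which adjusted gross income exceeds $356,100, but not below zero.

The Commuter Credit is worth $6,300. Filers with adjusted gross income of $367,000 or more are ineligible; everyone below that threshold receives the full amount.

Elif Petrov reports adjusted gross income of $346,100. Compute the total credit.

Property Tax Rebate: 5% of the $17,300 excess over $328,800 is $865; credit = $1,600 − $865 = $735.
First-Time Homebuyer Credit: $346,100 is at or below the $356,100 threshold, so the full $660 applies.
Commuter Credit: $346,100 is below the $367,000 cutoff, so the full $6,300 applies.
Total: $735 + $660 + $6,300 = $7,695.

$7,695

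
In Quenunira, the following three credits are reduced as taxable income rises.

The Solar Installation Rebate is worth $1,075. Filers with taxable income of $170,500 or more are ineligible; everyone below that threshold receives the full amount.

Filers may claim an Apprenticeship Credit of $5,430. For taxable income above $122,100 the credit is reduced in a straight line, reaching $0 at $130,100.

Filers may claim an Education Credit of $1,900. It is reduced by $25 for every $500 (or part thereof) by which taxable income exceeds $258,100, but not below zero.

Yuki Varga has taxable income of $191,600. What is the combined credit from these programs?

$1,900

Solar Installation Rebate: $191,600 meets or exceeds the $170,500 cutoff, so the credit is $0.
Apprenticeship Credit: $191,600 is at or above $130,100, so the credit is $0.
Education Credit: $191,600 is at or below the $258,100 threshold, so the full $1,900 applies.
Total: $0 + $0 + $1,900 = $1,900.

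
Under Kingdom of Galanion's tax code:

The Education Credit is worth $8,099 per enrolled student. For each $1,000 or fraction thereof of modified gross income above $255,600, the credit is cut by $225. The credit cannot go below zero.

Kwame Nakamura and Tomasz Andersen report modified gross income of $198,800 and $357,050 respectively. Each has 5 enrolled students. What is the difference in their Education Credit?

$22,950

Kwame ($198,800): Education Credit: base = 5 × $8,099 = $40,495. $198,800 is at or below the $255,600 threshold, so the full $40,495 applies.
Tomasz ($357,050): Education Credit: base = 5 × $8,099 = $40,495. income exceeds $255,600 by $101,450, which is 102 full-or-partial $1,000 increments; reduction = 102 × $225 = $22,950, leaving $17,545.
Difference: |$40,495 − $17,545| = $22,950.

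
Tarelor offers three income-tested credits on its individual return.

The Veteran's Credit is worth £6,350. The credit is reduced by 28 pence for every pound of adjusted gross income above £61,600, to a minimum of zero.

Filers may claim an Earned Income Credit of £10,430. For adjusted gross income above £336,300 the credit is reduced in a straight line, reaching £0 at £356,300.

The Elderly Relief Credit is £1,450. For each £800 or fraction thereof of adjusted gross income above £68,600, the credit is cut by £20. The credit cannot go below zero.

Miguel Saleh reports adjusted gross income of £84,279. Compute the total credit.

Veteran's Credit: 28% of the £22,679 excess over £61,600 is £6,350.12 ≥ base, so the credit is £0.
Earned Income Credit: £84,279 is at or below the £336,300 threshold, so the full £10,430 applies.
Elderly Relief Credit: income exceeds £68,600 by £15,679, which is 20 full-or-partial £800 increments; reduction = 20 × £20 = £400, leaving £1,050.
Total: £0 + £10,430 + £1,050 = £11,480.

£11,480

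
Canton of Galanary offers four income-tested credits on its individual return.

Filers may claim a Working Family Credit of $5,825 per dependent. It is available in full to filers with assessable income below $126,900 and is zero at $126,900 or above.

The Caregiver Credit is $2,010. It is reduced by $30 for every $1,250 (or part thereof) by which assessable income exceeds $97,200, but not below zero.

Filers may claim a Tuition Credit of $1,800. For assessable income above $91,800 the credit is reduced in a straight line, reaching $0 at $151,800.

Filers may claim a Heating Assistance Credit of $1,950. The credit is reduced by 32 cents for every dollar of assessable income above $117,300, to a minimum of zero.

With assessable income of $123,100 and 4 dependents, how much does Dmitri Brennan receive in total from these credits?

$25,635

Working Family Credit: base = 4 × $5,825 = $23,300. $123,100 is below the $126,900 cutoff, so the full $23,300 applies.
Caregiver Credit: income exceeds $97,200 by $25,900, which is 21 full-or-partial $1,250 increments; reduction = 21 × $30 = $630, leaving $1,380.
Tuition Credit: $123,100 is $31,300 into a $60,000 phase-out range, leaving 28,700/60,000 of the credit: $1,800 × 28,700/60,000 = $861.
Heating Assistance Credit: 32% of the $5,800 excess over $117,300 is $1,856; credit = $1,950 − $1,856 = $94.
Total: $23,300 + $1,380 + $861 + $94 = $25,635.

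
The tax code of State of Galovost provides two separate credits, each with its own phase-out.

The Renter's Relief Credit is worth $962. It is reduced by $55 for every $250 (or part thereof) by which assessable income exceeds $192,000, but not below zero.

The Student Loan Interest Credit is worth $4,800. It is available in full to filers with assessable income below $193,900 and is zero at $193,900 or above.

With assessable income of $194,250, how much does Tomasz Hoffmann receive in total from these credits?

$467

Renter's Relief Credit: income exceeds $192,000 by $2,250, which is 9 full-or-partial $250 increments; reduction = 9 × $55 = $495, leaving $467.
Student Loan Interest Credit: $194,250 meets or exceeds the $193,900 cutoff, so the credit is $0.
Total: $467 + $0 = $467.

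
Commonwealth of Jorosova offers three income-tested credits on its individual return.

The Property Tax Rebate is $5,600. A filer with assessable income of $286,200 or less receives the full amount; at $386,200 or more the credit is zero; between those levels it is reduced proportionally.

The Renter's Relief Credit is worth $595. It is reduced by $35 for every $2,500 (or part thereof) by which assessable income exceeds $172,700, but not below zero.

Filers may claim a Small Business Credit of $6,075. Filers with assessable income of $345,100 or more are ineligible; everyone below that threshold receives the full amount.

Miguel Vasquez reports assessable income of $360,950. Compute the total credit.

$1,414

Property Tax Rebate: $360,950 is $74,750 into a $100,000 phase-out range, leaving 25,250/100,000 of the credit: $5,600 × 25,250/100,000 = $1,414.
Renter's Relief Credit: income exceeds $172,700 by $188,250 → 76 increments × $35 = $2,660 ≥ base, so the credit is $0.
Small Business Credit: $360,950 meets or exceeds the $345,100 cutoff, so the credit is $0.
Total: $1,414 + $0 + $0 = $1,414.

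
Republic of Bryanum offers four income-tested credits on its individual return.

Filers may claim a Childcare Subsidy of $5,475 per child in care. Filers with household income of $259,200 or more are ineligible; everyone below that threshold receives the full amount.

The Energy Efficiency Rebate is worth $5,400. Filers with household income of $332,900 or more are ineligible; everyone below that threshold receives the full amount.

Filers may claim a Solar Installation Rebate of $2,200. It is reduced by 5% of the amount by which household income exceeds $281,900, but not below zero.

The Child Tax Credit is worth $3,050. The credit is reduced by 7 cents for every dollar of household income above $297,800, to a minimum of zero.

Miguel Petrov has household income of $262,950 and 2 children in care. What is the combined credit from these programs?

Childcare Subsidy: base = 2 × $5,475 = $10,950. $262,950 meets or exceeds the $259,200 cutoff, so the credit is $0.
Energy Efficiency Rebate: $262,950 is below the $332,900 cutoff, so the full $5,400 applies.
Solar Installation Rebate: $262,950 is at or below the $281,900 threshold, so the full $2,200 applies.
Child Tax Credit: $262,950 is at or below the $297,800 threshold, so the full $3,050 applies.
Total: $0 + $5,400 + $2,200 + $3,050 = $10,650.

$10,650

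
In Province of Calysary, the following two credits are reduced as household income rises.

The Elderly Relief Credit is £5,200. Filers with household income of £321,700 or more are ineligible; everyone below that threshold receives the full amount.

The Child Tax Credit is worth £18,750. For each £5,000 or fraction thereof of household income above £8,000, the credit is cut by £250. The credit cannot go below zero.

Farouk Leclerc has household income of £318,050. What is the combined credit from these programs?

Elderly Relief Credit: £318,050 is below the £321,700 cutoff, so the full £5,200 applies.
Child Tax Credit: income exceeds £8,000 by £310,050, which is 63 full-or-partial £5,000 increments; reduction = 63 × £250 = £15,750, leaving £3,000.
Total: £5,200 + £3,000 = £8,200.

£8,200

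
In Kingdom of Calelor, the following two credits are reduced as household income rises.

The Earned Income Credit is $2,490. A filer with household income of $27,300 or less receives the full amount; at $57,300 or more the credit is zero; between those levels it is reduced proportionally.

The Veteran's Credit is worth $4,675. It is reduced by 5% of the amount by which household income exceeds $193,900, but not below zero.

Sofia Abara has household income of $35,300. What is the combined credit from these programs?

Earned Income Credit: $35,300 is $8,000 into a $30,000 phase-out range, leaving 22,000/30,000 of the credit: $2,490 × 22,000/30,000 = $1,826.
Veteran's Credit: $35,300 is at or below the $193,900 threshold, so the full $4,675 applies.
Total: $1,826 + $4,675 = $6,501.

$6,501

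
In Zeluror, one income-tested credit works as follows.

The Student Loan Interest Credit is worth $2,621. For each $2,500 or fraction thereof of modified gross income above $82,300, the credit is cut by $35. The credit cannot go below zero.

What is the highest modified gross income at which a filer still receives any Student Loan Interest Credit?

$267,300

After 74 increments the reduction is 74 × $35 = $2,590, leaving $31; one more increment wipes it out. Increment 74 ends at excess 74 × $2,500 = $185,000, so the highest qualifying income is $82,300 + $185,000 = $267,300.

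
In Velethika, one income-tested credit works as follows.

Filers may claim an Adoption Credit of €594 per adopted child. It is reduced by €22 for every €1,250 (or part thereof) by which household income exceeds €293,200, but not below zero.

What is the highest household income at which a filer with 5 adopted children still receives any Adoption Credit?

€460,700

Full credit = 5 × €594 = €2,970.
After 134 increments the reduction is 134 × €22 = €2,948, leaving €22; one more increment wipes it out. Increment 134 ends at excess 134 × €1,250 = €167,500, so the highest qualifying income is €293,200 + €167,500 = €460,700.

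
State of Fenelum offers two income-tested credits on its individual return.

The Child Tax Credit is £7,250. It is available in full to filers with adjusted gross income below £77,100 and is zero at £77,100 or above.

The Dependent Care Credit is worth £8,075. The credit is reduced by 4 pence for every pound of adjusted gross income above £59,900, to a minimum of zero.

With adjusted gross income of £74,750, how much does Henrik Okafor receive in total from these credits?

£14,731

Child Tax Credit: £74,750 is below the £77,100 cutoff, so the full £7,250 applies.
Dependent Care Credit: 4% of the £14,850 excess over £59,900 is £594; credit = £8,075 − £594 = £7,481.
Total: £7,250 + £7,481 = £14,731.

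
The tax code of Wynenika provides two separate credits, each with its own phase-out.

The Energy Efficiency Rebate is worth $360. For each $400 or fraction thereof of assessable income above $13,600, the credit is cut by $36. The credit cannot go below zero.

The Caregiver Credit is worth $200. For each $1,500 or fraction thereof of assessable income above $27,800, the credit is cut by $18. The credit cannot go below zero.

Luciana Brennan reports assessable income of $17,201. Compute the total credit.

Energy Efficiency Rebate: income exceeds $13,600 by $3,601 → 10 increments × $36 = $360 ≥ base, so the credit is $0.
Caregiver Credit: $17,201 is at or below the $27,800 threshold, so the full $200 applies.
Total: $0 + $200 = $200.

$200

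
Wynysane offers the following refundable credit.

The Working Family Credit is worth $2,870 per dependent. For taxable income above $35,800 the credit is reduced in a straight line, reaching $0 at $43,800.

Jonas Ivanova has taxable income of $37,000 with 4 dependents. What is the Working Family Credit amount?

Working Family Credit: base = 4 × $2,870 = $11,480. $37,000 is $1,200 into a $8,000 phase-out range, leaving 6,800/8,000 of the credit: $11,480 × 6,800/8,000 = $9,758.

$9,758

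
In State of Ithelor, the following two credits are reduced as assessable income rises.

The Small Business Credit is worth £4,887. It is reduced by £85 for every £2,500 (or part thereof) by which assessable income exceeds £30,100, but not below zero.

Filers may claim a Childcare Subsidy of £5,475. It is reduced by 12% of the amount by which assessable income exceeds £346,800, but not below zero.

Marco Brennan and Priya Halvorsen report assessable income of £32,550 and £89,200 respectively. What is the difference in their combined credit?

£1,955

Marco (£32,550): Small Business Credit: income exceeds £30,100 by £2,450, which is 1 full-or-partial £2,500 increment; reduction = 1 × £85 = £85, leaving £4,802. Childcare Subsidy: £32,550 is at or below the £346,800 threshold, so the full £5,475 applies. total £4,802 + £5,475 = £10,277
Priya (£89,200): Small Business Credit: income exceeds £30,100 by £59,100, which is 24 full-or-partial £2,500 increments; reduction = 24 × £85 = £2,040, leaving £2,847. Childcare Subsidy: £89,200 is at or below the £346,800 threshold, so the full £5,475 applies. total £2,847 + £5,475 = £8,322
Difference: |£10,277 − £8,322| = £1,955.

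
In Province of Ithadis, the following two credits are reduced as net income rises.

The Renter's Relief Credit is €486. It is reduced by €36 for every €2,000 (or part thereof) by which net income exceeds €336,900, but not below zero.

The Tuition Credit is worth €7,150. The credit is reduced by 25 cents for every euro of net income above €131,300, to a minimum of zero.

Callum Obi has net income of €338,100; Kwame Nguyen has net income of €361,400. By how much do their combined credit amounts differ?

€432

Callum (€338,100): Renter's Relief Credit: income exceeds €336,900 by €1,200, which is 1 full-or-partial €2,000 increment; reduction = 1 × €36 = €36, leaving €450. Tuition Credit: 25% of the €206,800 excess over €131,300 is €51,700 ≥ base, so the credit is €0. total €450 + €0 = €450
Kwame (€361,400): Renter's Relief Credit: income exceeds €336,900 by €24,500, which is 13 full-or-partial €2,000 increments; reduction = 13 × €36 = €468, leaving €18. Tuition Credit: 25% of the €230,100 excess over €131,300 is €57,525 ≥ base, so the credit is €0. total €18 + €0 = €18
Difference: |€450 − €18| = €432.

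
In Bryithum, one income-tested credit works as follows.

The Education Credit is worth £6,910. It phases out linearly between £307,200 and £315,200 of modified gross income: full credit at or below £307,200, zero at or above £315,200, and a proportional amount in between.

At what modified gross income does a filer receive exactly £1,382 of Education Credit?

£313,600

£1,382 is 1,382/6,910 of the full £6,910, so 5,528/6,910 of the £8,000 range has been used: income = £307,200 + £8,000 × 5,528/6,910 = £313,600.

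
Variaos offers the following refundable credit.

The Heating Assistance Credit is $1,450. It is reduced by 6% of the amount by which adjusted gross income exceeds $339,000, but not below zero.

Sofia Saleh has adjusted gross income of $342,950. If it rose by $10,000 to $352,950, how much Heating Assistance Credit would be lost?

At $342,950 — 6% of the $3,950 excess over $339,000 is $237; credit = $1,450 − $237 = $1,213.
At $352,950 — 6% of the $13,950 excess over $339,000 is $837; credit = $1,450 − $837 = $613.
Lost: $1,213 − $613 = $600.

$600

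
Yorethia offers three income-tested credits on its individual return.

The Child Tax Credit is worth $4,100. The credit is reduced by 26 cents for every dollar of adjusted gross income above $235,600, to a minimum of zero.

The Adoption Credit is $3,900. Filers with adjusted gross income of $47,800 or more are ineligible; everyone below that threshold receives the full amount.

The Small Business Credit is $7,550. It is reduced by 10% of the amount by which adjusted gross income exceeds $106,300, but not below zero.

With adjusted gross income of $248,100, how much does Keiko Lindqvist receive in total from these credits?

Child Tax Credit: 26% of the $12,500 excess over $235,600 is $3,250; credit = $4,100 − $3,250 = $850.
Adoption Credit: $248,100 meets or exceeds the $47,800 cutoff, so the credit is $0.
Small Business Credit: 10% of the $141,800 excess over $106,300 is $14,180 ≥ base, so the credit is $0.
Total: $850 + $0 + $0 = $850.

$850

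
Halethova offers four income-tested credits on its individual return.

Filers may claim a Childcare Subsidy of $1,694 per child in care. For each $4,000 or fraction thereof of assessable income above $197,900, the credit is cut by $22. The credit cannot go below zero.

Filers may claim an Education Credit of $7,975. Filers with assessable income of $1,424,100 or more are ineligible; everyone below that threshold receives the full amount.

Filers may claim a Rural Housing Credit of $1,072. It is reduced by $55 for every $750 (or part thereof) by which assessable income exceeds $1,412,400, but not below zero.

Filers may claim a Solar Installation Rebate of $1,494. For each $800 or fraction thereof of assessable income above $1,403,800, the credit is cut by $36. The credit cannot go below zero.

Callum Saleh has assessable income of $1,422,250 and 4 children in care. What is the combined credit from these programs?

Childcare Subsidy: base = 4 × $1,694 = $6,776. income exceeds $197,900 by $1,224,350, which is 307 full-or-partial $4,000 increments; reduction = 307 × $22 = $6,754, leaving $22.
Education Credit: $1,422,250 is below the $1,424,100 cutoff, so the full $7,975 applies.
Rural Housing Credit: income exceeds $1,412,400 by $9,850, which is 14 full-or-partial $750 increments; reduction = 14 × $55 = $770, leaving $302.
Solar Installation Rebate: income exceeds $1,403,800 by $18,450, which is 24 full-or-partial $800 increments; reduction = 24 × $36 = $864, leaving $630.
Total: $22 + $7,975 + $302 + $630 = $8,929.

$8,929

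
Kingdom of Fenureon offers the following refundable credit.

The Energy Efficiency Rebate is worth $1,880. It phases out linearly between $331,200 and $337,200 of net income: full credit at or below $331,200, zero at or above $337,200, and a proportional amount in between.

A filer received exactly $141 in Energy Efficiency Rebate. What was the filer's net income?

$336,750

$141 is 141/1,880 of the full $1,880, so 1,739/1,880 of the $6,000 range has been used: income = $331,200 + $6,000 × 1,739/1,880 = $336,750.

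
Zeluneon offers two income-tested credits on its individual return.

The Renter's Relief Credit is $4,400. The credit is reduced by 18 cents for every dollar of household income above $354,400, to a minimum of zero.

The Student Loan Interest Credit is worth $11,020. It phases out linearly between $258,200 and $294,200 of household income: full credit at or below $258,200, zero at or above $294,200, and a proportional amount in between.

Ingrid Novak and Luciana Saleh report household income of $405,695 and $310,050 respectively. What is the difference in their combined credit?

Ingrid ($405,695): Renter's Relief Credit: 18% of the $51,295 excess over $354,400 is $9,233.10 ≥ base, so the credit is $0. Student Loan Interest Credit: $405,695 is at or above $294,200, so the credit is $0. total $0 + $0 = $0
Luciana ($310,050): Renter's Relief Credit: $310,050 is at or below the $354,400 threshold, so the full $4,400 applies. Student Loan Interest Credit: $310,050 is at or above $294,200, so the credit is $0. total $4,400 + $0 = $4,400
Difference: |$0 − $4,400| = $4,400.

$4,400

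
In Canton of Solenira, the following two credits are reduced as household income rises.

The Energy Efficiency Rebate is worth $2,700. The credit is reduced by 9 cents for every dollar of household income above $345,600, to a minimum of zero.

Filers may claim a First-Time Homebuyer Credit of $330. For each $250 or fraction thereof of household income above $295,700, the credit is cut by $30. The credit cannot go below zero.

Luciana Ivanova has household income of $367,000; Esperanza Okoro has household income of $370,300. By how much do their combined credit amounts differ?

Luciana ($367,000): Energy Efficiency Rebate: 9% of the $21,400 excess over $345,600 is $1,926; credit = $2,700 − $1,926 = $774. First-Time Homebuyer Credit: income exceeds $295,700 by $71,300 → 286 increments × $30 = $8,580 ≥ base, so the credit is $0. total $774 + $0 = $774
Esperanza ($370,300): Energy Efficiency Rebate: 9% of the $24,700 excess over $345,600 is $2,223; credit = $2,700 − $2,223 = $477. First-Time Homebuyer Credit: income exceeds $295,700 by $74,600 → 299 increments × $30 = $8,970 ≥ base, so the credit is $0. total $477 + $0 = $477
Difference: |$774 − $477| = $297.

$297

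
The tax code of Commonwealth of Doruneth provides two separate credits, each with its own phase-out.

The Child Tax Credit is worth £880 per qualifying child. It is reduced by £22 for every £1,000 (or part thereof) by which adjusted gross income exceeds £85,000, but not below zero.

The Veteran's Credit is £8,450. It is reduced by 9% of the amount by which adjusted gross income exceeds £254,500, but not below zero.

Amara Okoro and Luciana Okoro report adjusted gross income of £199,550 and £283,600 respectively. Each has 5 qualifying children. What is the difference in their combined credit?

£4,467

Amara (£199,550): Child Tax Credit: base = 5 × £880 = £4,400. income exceeds £85,000 by £114,550, which is 115 full-or-partial £1,000 increments; reduction = 115 × £22 = £2,530, leaving £1,870. Veteran's Credit: £199,550 is at or below the £254,500 threshold, so the full £8,450 applies. total £1,870 + £8,450 = £10,320
Luciana (£283,600): Child Tax Credit: base = 5 × £880 = £4,400. income exceeds £85,000 by £198,600, which is 199 full-or-partial £1,000 increments; reduction = 199 × £22 = £4,378, leaving £22. Veteran's Credit: 9% of the £29,100 excess over £254,500 is £2,619; credit = £8,450 − £2,619 = £5,831. total £22 + £5,831 = £5,853
Difference: |£10,320 − £5,853| = £4,467.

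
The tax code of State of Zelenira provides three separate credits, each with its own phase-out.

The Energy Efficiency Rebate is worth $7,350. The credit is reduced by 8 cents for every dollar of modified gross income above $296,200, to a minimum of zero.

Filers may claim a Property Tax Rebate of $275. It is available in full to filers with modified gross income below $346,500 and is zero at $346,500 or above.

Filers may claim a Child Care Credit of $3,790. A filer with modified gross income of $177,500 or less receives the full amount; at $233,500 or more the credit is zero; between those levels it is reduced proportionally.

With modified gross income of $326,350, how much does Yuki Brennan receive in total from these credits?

Energy Efficiency Rebate: 8% of the $30,150 excess over $296,200 is $2,412; credit = $7,350 − $2,412 = $4,938.
Property Tax Rebate: $326,350 is below the $346,500 cutoff, so the full $275 applies.
Child Care Credit: $326,350 is at or above $233,500, so the credit is $0.
Total: $4,938 + $275 + $0 = $5,213.

$5,213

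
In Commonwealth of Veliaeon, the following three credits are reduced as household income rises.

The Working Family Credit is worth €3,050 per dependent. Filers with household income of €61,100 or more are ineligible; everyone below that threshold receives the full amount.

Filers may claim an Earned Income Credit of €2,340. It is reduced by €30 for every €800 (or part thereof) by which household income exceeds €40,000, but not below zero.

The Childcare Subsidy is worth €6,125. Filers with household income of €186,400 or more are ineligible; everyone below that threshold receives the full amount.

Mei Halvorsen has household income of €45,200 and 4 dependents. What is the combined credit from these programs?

€20,455

Working Family Credit: base = 4 × €3,050 = €12,200. €45,200 is below the €61,100 cutoff, so the full €12,200 applies.
Earned Income Credit: income exceeds €40,000 by €5,200, which is 7 full-or-partial €800 increments; reduction = 7 × €30 = €210, leaving €2,130.
Childcare Subsidy: €45,200 is below the €186,400 cutoff, so the full €6,125 applies.
Total: €12,200 + €2,130 + €6,125 = €20,455.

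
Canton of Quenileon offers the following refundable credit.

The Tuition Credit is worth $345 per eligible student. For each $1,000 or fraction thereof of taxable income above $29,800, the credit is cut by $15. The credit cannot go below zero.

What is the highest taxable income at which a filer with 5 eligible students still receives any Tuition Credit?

Full credit = 5 × $345 = $1,725.
After 114 increments the reduction is 114 × $15 = $1,710, leaving $15; one more increment wipes it out. Increment 114 ends at excess 114 × $1,000 = $114,000, so the highest qualifying income is $29,800 + $114,000 = $143,800.

$143,800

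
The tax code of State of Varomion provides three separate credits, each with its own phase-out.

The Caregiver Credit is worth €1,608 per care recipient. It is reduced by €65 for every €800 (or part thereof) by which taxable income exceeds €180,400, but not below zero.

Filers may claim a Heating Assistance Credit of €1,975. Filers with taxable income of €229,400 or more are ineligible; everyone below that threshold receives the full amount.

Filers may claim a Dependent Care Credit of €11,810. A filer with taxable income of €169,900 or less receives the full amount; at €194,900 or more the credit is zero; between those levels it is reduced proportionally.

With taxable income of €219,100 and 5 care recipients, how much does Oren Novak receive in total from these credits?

Caregiver Credit: base = 5 × €1,608 = €8,040. income exceeds €180,400 by €38,700, which is 49 full-or-partial €800 increments; reduction = 49 × €65 = €3,185, leaving €4,855.
Heating Assistance Credit: €219,100 is below the €229,400 cutoff, so the full €1,975 applies.
Dependent Care Credit: €219,100 is at or above €194,900, so the credit is €0.
Total: €4,855 + €1,975 + €0 = €6,830.

€6,830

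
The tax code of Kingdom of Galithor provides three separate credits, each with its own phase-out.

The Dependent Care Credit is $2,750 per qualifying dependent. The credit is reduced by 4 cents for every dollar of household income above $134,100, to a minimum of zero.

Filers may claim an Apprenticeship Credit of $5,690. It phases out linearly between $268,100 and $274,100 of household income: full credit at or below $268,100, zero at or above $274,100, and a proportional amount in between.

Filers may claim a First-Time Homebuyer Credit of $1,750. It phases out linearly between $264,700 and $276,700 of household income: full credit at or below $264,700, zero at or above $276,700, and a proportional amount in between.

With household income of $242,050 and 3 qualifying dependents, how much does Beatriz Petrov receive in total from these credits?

$11,372

Dependent Care Credit: base = 3 × $2,750 = $8,250. 4% of the $107,950 excess over $134,100 is $4,318; credit = $8,250 − $4,318 = $3,932.
Apprenticeship Credit: $242,050 is at or below the $268,100 threshold, so the full $5,690 applies.
First-Time Homebuyer Credit: $242,050 is at or below the $264,700 threshold, so the full $1,750 applies.
Total: $3,932 + $5,690 + $1,750 = $11,372.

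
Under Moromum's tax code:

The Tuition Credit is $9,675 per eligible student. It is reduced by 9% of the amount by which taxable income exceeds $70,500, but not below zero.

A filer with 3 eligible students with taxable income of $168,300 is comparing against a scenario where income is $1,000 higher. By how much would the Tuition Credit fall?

$90

At $168,300 — base = 3 × $9,675 = $29,025. 9% of the $97,800 excess over $70,500 is $8,802; credit = $29,025 − $8,802 = $20,223.
At $169,300 — base = 3 × $9,675 = $29,025. 9% of the $98,800 excess over $70,500 is $8,892; credit = $29,025 − $8,892 = $20,133.
Lost: $20,223 − $20,133 = $90.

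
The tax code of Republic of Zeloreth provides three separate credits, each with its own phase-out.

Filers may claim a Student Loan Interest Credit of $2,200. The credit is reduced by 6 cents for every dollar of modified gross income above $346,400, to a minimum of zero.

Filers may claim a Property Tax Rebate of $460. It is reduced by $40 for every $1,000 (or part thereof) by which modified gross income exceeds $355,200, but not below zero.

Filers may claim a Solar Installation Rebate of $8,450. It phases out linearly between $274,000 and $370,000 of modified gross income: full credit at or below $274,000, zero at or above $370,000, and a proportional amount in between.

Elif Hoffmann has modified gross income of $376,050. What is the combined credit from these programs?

Student Loan Interest Credit: 6% of the $29,650 excess over $346,400 is $1,779; credit = $2,200 − $1,779 = $421.
Property Tax Rebate: income exceeds $355,200 by $20,850 → 21 increments × $40 = $840 ≥ base, so the credit is $0.
Solar Installation Rebate: $376,050 is at or above $370,000, so the credit is $0.
Total: $421 + $0 + $0 = $421.

$421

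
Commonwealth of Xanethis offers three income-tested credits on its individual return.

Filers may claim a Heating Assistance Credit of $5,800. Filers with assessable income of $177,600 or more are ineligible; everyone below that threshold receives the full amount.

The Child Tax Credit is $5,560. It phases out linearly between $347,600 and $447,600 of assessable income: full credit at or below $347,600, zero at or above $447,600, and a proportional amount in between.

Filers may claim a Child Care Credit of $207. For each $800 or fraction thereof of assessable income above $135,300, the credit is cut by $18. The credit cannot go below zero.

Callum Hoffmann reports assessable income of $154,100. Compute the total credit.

$11,360

Heating Assistance Credit: $154,100 is below the $177,600 cutoff, so the full $5,800 applies.
Child Tax Credit: $154,100 is at or below the $347,600 threshold, so the full $5,560 applies.
Child Care Credit: income exceeds $135,300 by $18,800 → 24 increments × $18 = $432 ≥ base, so the credit is $0.
Total: $5,800 + $5,560 + $0 = $11,360.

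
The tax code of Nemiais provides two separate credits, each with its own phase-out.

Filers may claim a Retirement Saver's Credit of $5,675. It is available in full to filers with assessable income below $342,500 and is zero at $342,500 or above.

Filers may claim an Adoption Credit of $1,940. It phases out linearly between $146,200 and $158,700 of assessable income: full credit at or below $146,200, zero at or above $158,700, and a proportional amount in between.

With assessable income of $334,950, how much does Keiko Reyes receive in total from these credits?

$5,675

Retirement Saver's Credit: $334,950 is below the $342,500 cutoff, so the full $5,675 applies.
Adoption Credit: $334,950 is at or above $158,700, so the credit is $0.
Total: $5,675 + $0 = $5,675.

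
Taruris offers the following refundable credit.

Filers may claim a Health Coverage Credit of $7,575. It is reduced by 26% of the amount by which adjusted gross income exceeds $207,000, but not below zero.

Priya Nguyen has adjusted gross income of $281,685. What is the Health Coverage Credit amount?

Health Coverage Credit: 26% of the $74,685 excess over $207,000 is $19,418.10 ≥ base, so the credit is $0.

$0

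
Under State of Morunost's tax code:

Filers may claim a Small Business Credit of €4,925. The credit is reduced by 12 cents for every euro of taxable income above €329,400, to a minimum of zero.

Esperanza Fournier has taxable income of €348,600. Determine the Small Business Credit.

€2,621

Small Business Credit: 12% of the €19,200 excess over €329,400 is €2,304; credit = €4,925 − €2,304 = €2,621.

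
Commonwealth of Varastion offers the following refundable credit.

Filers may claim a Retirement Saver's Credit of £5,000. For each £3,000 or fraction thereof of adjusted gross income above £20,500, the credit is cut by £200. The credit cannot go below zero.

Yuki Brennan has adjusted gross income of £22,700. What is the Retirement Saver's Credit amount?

£4,800

Retirement Saver's Credit: income exceeds £20,500 by £2,200, which is 1 full-or-partial £3,000 increment; reduction = 1 × £200 = £200, leaving £4,800.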